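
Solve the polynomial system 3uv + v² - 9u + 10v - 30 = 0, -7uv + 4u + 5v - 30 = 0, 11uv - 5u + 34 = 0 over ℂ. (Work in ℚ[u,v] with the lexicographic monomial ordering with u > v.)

{(-2, 2)}

Compute a lex Gröbner basis by Buchberger's algorithm.
f_1 = 3uv - 9u + v² + 10v - 30, LT = uv.
f_2 = -7uv + 4u + 5v - 30, LT = uv.
f_3 = 11uv - 5u + 34, LT = uv.

S(f_1,f_2): lcm = uv. S = -17/7u + ⅓v² + 85/21v - 100/7.
  leading term u: no divisor's leading term divides it; move -17/7u to the remainder.
  leading term v²: no divisor's leading term divides it; move ⅓v² to the remainder.
  leading term v: no divisor's leading term divides it; move 85/21v to the remainder.
  leading term 1: no divisor's leading term divides it; move -100/7 to the remainder.
  remainder -17/7u + ⅓v² + 85/21v - 100/7 ≠ 0; add h_4 = -17/7u + ⅓v² + 85/21v - 100/7 to the basis.

S(f_1,f_3): lcm = uv. S = -28/11u + ⅓v² + 10/3v - 144/11.
  leading term u: subtract (196/187)·h_4 from -28/11u + ⅓v² + 10/3v - 144/11 → -3/187v² - 10/11v + 32/17
  leading term v²: no divisor's leading term divides it; move -3/187v² to the remainder.
  leading term v: no divisor's leading term divides it; move -10/11v to the remainder.
  leading term 1: no divisor's leading term divides it; move 32/17 to the remainder.
  remainder -3/187v² - 10/11v + 32/17 ≠ 0; add h_5 = -3/187v² - 10/11v + 32/17 to the basis.

S(f_2,f_3): lcm = uv. S = -9/77u - 5/7v + 92/77.
  leading term u: subtract (9/187)·h_4 from -9/77u - 5/7v + 92/77 → -3/187v² - 10/11v + 32/17
  leading term v²: subtract (1)·h_5 from -3/187v² - 10/11v + 32/17 → 0
  remainder 0.

S(f_1,h_4): lcm = uv. S = -3u + 7/51v³ + 2v² - 130/51v - 10.
  leading term u: subtract (21/17)·h_4 from -3u + 7/51v³ + 2v² - 130/51v - 10 → 7/51v³ + 27/17v² - 385/51v + 130/17
  leading term v³: subtract (-77/9v)·h_5 from 7/51v³ + 27/17v² - 385/51v + 130/17 → -947/153v² + 77/9v + 130/17
  leading term v²: subtract (10417/27)·h_5 from -947/153v² + 77/9v + 130/17 → 9701/27v - 19402/27
  leading term v: no divisor's leading term divides it; move 9701/27v to the remainder.
  leading term 1: no divisor's leading term divides it; move -19402/27 to the remainder.
  remainder 9701/27v - 19402/27 ≠ 0; add h_6 = 9701/27v - 19402/27 to the basis.

S(f_2,h_4): lcm = uv. S = -4/7u + 7/51v³ + 5/3v² - 785/119v + 30/7.
  leading term u: subtract (4/17)·h_4 from -4/7u + 7/51v³ + 5/3v² - 785/119v + 30/7 → 7/51v³ + 27/17v² - 385/51v + 130/17
  leading term v³: subtract (-77/9v)·h_5 from 7/51v³ + 27/17v² - 385/51v + 130/17 → -947/153v² + 77/9v + 130/17
  leading term v²: subtract (10417/27)·h_5 from -947/153v² + 77/9v + 130/17 → 9701/27v - 19402/27
  leading term v: subtract (1)·h_6 from 9701/27v - 19402/27 → 0
  remainder 0.

S(f_3,h_4): lcm = uv. S = -5/11u + 7/51v³ + 5/3v² - 100/17v + 34/11.
  leading term u: subtract (35/187)·h_4 from -5/11u + 7/51v³ + 5/3v² - 100/17v + 34/11 → 7/51v³ + 300/187v² - 3725/561v + 98/17
  leading term v³: subtract (-77/9v)·h_5 from 7/51v³ + 300/187v² - 3725/561v + 98/17 → -10390/1683v² + 937/99v + 98/17
  leading term v²: subtract (10390/27)·h_5 from -10390/1683v² + 937/99v + 98/17 → 9701/27v - 19402/27
  leading term v: subtract (1)·h_6 from 9701/27v - 19402/27 → 0
  remainder 0.

S(f_1,h_5): lcm = uv². S = -179/3uv + 352/3u + ⅓v³ + 10/3v² - 10v.
  leading term uv: subtract (-179/9)·f_1 from -179/3uv + 352/3u + ⅓v³ + 10/3v² - 10v → -185/3u + ⅓v³ + 209/9v² + 1700/9v - 1790/3
  leading term u: subtract (1295/51)·h_4 from -185/3u + ⅓v³ + 209/9v² + 1700/9v - 1790/3 → ⅓v³ + 2258/153v² + 775/9v - 11930/51
  leading term v³: subtract (-187/9v)·h_5 from ⅓v³ + 2258/153v² + 775/9v - 11930/51 → -632/153v² + 1127/9v - 11930/51
  leading term v²: subtract (6952/27)·h_5 from -632/153v² + 1127/9v - 11930/51 → 9701/27v - 19402/27
  leading term v: subtract (1)·h_6 from 9701/27v - 19402/27 → 0
  remainder 0.

S(f_2,h_5): lcm = uv². S = -1202/21uv + 352/3u - 5/7v² + 30/7v.
  leading term uv: subtract (-1202/63)·f_1 from -1202/21uv + 352/3u - 5/7v² + 30/7v → -1142/21u + 1157/63v² + 12290/63v - 12020/21
  leading term u: subtract (1142/51)·h_4 from -1142/21u + 1157/63v² + 12290/63v - 12020/21 → 11675/1071v² + 940/9v - 90140/357
  leading term v²: subtract (-128425/189)·h_5 from 11675/1071v² + 940/9v - 90140/357 → -97010/189v + 194020/189
  leading term v: subtract (-10/7)·h_6 from -97010/189v + 194020/189 → 0
  remainder 0.

S(f_3,h_5): lcm = uv². S = -1885/33uv + 352/3u + 34/11v.
  leading term uv: subtract (-1885/99)·f_1 from -1885/33uv + 352/3u + 34/11v → -1783/33u + 1885/99v² + 19156/99v - 18850/33
  leading term u: subtract (12481/561)·h_4 from -1783/33u + 1885/99v² + 19156/99v - 18850/33 → 19564/1683v² + 931/9v - 142150/561
  leading term v²: subtract (-19564/27)·h_5 from 19564/1683v² + 931/9v - 142150/561 → -164917/297v + 329834/297
  leading term v: subtract (-17/11)·h_6 from -164917/297v + 329834/297 → 0
  remainder 0.

S(h_4,h_5): leading monomials are coprime, so the S-polynomial reduces to 0 (Buchberger's first criterion).
S(f_1,h_6): lcm = uv. S = -u + ⅓v² + 10/3v - 10.
  leading term u: subtract (7/17)·h_4 from -u + ⅓v² + 10/3v - 10 → 10/51v² + 5/3v - 70/17
  leading term v²: subtract (-110/9)·h_5 from 10/51v² + 5/3v - 70/17 → -85/9v + 170/9
  leading term v: subtract (-255/9701)·h_6 from -85/9v + 170/9 → 0
  remainder 0.

S(f_2,h_6): lcm = uv. S = 10/7u - 5/7v + 30/7.
  leading term u: subtract (-10/17)·h_4 from 10/7u - 5/7v + 30/7 → 10/51v² + 5/3v - 70/17
  leading term v²: subtract (-110/9)·h_5 from 10/51v² + 5/3v - 70/17 → -85/9v + 170/9
  leading term v: subtract (-255/9701)·h_6 from -85/9v + 170/9 → 0
  remainder 0.

S(f_3,h_6): lcm = uv. S = 17/11u + 34/11.
  leading term u: subtract (-7/11)·h_4 from 17/11u + 34/11 → 7/33v² + 85/33v - 6
  leading term v²: subtract (-119/9)·h_5 from 7/33v² + 85/33v - 6 → -85/9v + 170/9
  leading term v: subtract (-255/9701)·h_6 from -85/9v + 170/9 → 0
  remainder 0.

S(h_4,h_6): leading monomials are coprime, so the S-polynomial reduces to 0 (Buchberger's first criterion).
S(h_5,h_6): lcm = v². S = 176/3v - 352/3.
  leading term v: subtract (1584/9701)·h_6 from 176/3v - 352/3 → 0
  remainder 0.

Every S-polynomial of the final basis reduces to 0, so we have a Gröbner basis.
Inter-reduce: drop elements whose leading term is divisible by another's, tail-reduce, and make monic.
Reduced Gröbner basis: {u + 2, v - 2}.

A lex Gröbner basis eliminates variables successively. Here v - 2 depends only on v, with roots {2}; lifting each root through the earlier basis elements recovers the full solutions.
  v = 2: the earlier basis element becomes u + 2 = 0, giving u = -2 — point (-2, 2).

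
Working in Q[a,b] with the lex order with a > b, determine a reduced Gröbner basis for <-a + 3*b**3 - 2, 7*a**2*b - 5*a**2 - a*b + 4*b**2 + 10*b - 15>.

f_1 = -a + 3*b**3 - 2, LT = a.
f_2 = 7*a**2*b - 5*a**2 - a*b + 4*b**2 + 10*b - 15, LT = a**2*b.

S(f_1,f_2): lcm = a**2*b. S = 5/7*a**2 - 3*a*b**4 + 15/7*a*b - 4/7*b**2 - 10/7*b + 15/7.
  reduce S modulo (f_1, f_2):
  remainder -9*b**7 + 45/7*b**6 + 87/7*b**4 - 60/7*b**3 - 4/7*b**2 - 40/7*b + 5 ≠ 0; add g_3 = -9*b**7 + 45/7*b**6 + 87/7*b**4 - 60/7*b**3 - 4/7*b**2 - 40/7*b + 5 to the basis.

The other S-polynomials (S(f_1,g_3), S(f_2,g_3)) all reduce to 0 modulo the current basis, so we have a Gröbner basis.
Inter-reduce: drop elements whose leading term is divisible by another's, tail-reduce, and make monic.

G = {a - 3*b**3 + 2, b**7 - 5/7*b**6 - 29/21*b**4 + 20/21*b**3 + 4/63*b**2 + 40/63*b - 5/9}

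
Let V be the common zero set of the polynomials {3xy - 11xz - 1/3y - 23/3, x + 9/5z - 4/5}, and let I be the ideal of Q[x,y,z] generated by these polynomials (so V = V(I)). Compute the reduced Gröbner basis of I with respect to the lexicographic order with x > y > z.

f_1 = 3xy - 11xz - 1/3y - 23/3, LT = xy.
f_2 = x + 9/5z - 4/5, LT = x.

S(f_1,f_2): lcm = xy. S = -11/3xz - 9/5yz + 31/45y - 23/9.
  leading term xz: subtract (-11/3z)·f_2 from -11/3xz - 9/5yz + 31/45y - 23/9 → -9/5yz + 31/45y + 33/5z^2 - 44/15z - 23/9
  leading term yz: no divisor's leading term divides it; move -9/5yz to the remainder.
  leading term y: no divisor's leading term divides it; move 31/45y to the remainder.
  leading term z^2: no divisor's leading term divides it; move 33/5z^2 to the remainder.
  leading term z: no divisor's leading term divides it; move -44/15z to the remainder.
  leading term 1: no divisor's leading term divides it; move -23/9 to the remainder.
  remainder -9/5yz + 31/45y + 33/5z^2 - 44/15z - 23/9 ≠ 0; add g_3 = -9/5yz + 31/45y + 33/5z^2 - 44/15z - 23/9 to the basis.

The other S-polynomials (S(f_1,g_3), S(f_2,g_3)) all reduce to 0 modulo the current basis, so we have a Gröbner basis.
Inter-reduce: drop elements whose leading term is divisible by another's, tail-reduce, and make monic.

G = {x + 9/5z - 4/5, yz - 31/81y - 11/3z^2 + 44/27z + 115/81}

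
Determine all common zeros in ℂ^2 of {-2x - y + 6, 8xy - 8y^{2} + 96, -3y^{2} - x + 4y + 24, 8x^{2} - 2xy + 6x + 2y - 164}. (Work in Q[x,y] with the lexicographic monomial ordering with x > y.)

Compute a lex Gröbner basis by Buchberger's algorithm.
f_1 = -2x - y + 6, LT = x.
f_2 = 8xy - 8y^{2} + 96, LT = xy.
f_3 = -x - 3y^{2} + 4y + 24, LT = x.
f_4 = 8x^{2} - 2xy + 6x + 2y - 164, LT = x^{2}.

S(f_1,f_2): lcm = xy. S = \tfrac{3}{2}y^{2} - 3y - 12.
  leading term y^{2}: no divisor's leading term divides it; move \tfrac{3}{2}y^{2} to the remainder.
  leading term y: no divisor's leading term divides it; move -3y to the remainder.
  leading term 1: no divisor's leading term divides it; move -12 to the remainder.
  remainder \tfrac{3}{2}y^{2} - 3y - 12 ≠ 0; add h_5 = \tfrac{3}{2}y^{2} - 3y - 12 to the basis.

S(f_1,f_3): lcm = x. S = -3y^{2} + \tfrac{9}{2}y + 21.
  leading term y^{2}: subtract (-2)·h_5 from -3y^{2} + \tfrac{9}{2}y + 21 → -\tfrac{3}{2}y - 3
  leading term y: no divisor's leading term divides it; move -\tfrac{3}{2}y to the remainder.
  leading term 1: no divisor's leading term divides it; move -3 to the remainder.
  remainder -\tfrac{3}{2}y - 3 ≠ 0; add h_6 = -\tfrac{3}{2}y - 3 to the basis.

The other S-polynomials (S(f_1,f_4), S(f_2,f_3), S(f_2,f_4), S(f_3,f_4), S(f_1,h_5), S(f_2,h_5), S(f_3,h_5), S(f_4,h_5), S(f_1,h_6), S(f_2,h_6), S(f_3,h_6), S(f_4,h_6), S(h_5,h_6)) all reduce to 0 modulo the current basis, so we have a Gröbner basis.
Inter-reduce: drop elements whose leading term is divisible by another's, tail-reduce, and make monic.
Reduced Gröbner basis: {x - 4, y + 2}.

From the last basis element, y + 2 = 0, so y takes values in {-2}. Each choice, substituted upward through the basis, yields the corresponding point(s) of the solution set.
  y = -2: the earlier basis element becomes x - 4 = 0, giving x = 4 — point (4, -2).
Each listed point satisfies every original equation (direct substitution).

{(4, -2)}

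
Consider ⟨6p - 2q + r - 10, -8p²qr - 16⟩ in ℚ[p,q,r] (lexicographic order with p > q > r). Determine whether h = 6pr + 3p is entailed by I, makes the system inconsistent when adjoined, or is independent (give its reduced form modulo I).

6pr + 3p is independent of I; its normal form modulo I is 2qr + q - r² + 19/2r + 5.

First compute the reduced Gröbner basis of I by Buchberger's algorithm.
f_1 = 6p - 2q + r - 10, LT = p.
f_2 = -8p²qr - 16, LT = p²qr.

S(f_1,f_2): lcm = p²qr. S = -⅓pq²r + ⅙pqr² - 5/3pqr - 2.
  leading term pq²r: subtract (-1/18q²r)·f_1 from -⅓pq²r + ⅙pqr² - 5/3pqr - 2 → ⅙pqr² - 5/3pqr - 1/9q³r + 1/18q²r² - 5/9q²r - 2
  leading term pqr²: subtract (1/36qr²)·f_1 from ⅙pqr² - 5/3pqr - 1/9q³r + 1/18q²r² - 5/9q²r - 2 → -5/3pqr - 1/9q³r + 1/9q²r² - 5/9q²r - 1/36qr³ + 5/18qr² - 2
  leading term pqr: subtract (-5/18qr)·f_1 from -5/3pqr - 1/9q³r + 1/9q²r² - 5/9q²r - 1/36qr³ + 5/18qr² - 2 → -1/9q³r + 1/9q²r² - 10/9q²r - 1/36qr³ + 5/9qr² - 25/9qr - 2
  leading term q³r: no divisor's leading term divides it; move -1/9q³r to the remainder.
  leading term q²r²: no divisor's leading term divides it; move 1/9q²r² to the remainder.
  leading term q²r: no divisor's leading term divides it; move -10/9q²r to the remainder.
  leading term qr³: no divisor's leading term divides it; move -1/36qr³ to the remainder.
  leading term qr²: no divisor's leading term divides it; move 5/9qr² to the remainder.
  leading term qr: no divisor's leading term divides it; move -25/9qr to the remainder.
  leading term 1: no divisor's leading term divides it; move -2 to the remainder.
  remainder -1/9q³r + 1/9q²r² - 10/9q²r - 1/36qr³ + 5/9qr² - 25/9qr - 2 ≠ 0; add k_3 = -1/9q³r + 1/9q²r² - 10/9q²r - 1/36qr³ + 5/9qr² - 25/9qr - 2 to the basis.

The other S-polynomials (S(f_1,k_3), S(f_2,k_3)) all reduce to 0 modulo the current basis, so we have a Gröbner basis.
Inter-reduce: drop elements whose leading term is divisible by another's, tail-reduce, and make monic.
Reduced Gröbner basis: {p - ⅓q + ⅙r - 5/3, q³r - q²r² + 10q²r + ¼qr³ - 5qr² + 25qr + 18}.
Label its elements g_1 = p - ⅓q + ⅙r - 5/3, g_2 = q³r - q²r² + 10q²r + ¼qr³ - 5qr² + 25qr + 18.

Reduce h = 6pr + 3p modulo G:
  leading term pr: subtract (6r)·g_1 from 6pr + 3p → 3p + 2qr - r² + 10r
  leading term p: subtract (3)·g_1 from 3p + 2qr - r² + 10r → 2qr + q - r² + 19/2r + 5
  leading term qr: no divisor's leading term divides it; move 2qr to the remainder.
  leading term q: no divisor's leading term divides it; move q to the remainder.
  leading term r²: no divisor's leading term divides it; move -r² to the remainder.
  leading term r: no divisor's leading term divides it; move 19/2r to the remainder.
  leading term 1: no divisor's leading term divides it; move 5 to the remainder.
  normal form = 2qr + q - r² + 19/2r + 5.
The normal form is nonzero, so h ∉ I. Since h minus its normal form lies in I, I + (h) = I + (n) where n = 2qr + q - r² + 19/2r + 5; decide whether this ideal is the whole ring.
Run Buchberger on G together with n (pairs among the g_i already reduce to 0 since G is a Gröbner basis):
g_1 = p - ⅓q + ⅙r - 5/3, LT = p.
g_2 = q³r - q²r² + 10q²r + ¼qr³ - 5qr² + 25qr + 18, LT = q³r.
n = 2qr + q - r² + 19/2r + 5, LT = qr.

S(g_2,n): lcm = q³r. S = -½q³ - ½q²r² + 21/4q²r - 5/2q² + ¼qr³ - 5qr² + 25qr + 18.
  leading term q³: no divisor's leading term divides it; move -½q³ to the remainder.
  leading term q²r²: subtract (-¼qr)·n from -½q²r² + 21/4q²r - 5/2q² + ¼qr³ - 5qr² + 25qr + 18 → 11/2q²r - 5/2q² - 21/8qr² + 105/4qr + 18
  leading term q²r: subtract (11/4q)·n from 11/2q²r - 5/2q² - 21/8qr² + 105/4qr + 18 → -21/4q² + ⅛qr² + ⅛qr - 55/4q + 18
  leading term q²: no divisor's leading term divides it; move -21/4q² to the remainder.
  leading term qr²: subtract (1/16r)·n from ⅛qr² + ⅛qr - 55/4q + 18 → 1/16qr - 55/4q + 1/16r³ - 19/32r² - 5/16r + 18
  leading term qr: subtract (1/32)·n from 1/16qr - 55/4q + 1/16r³ - 19/32r² - 5/16r + 18 → -441/32q + 1/16r³ - 9/16r² - 39/64r + 571/32
  leading term q: no divisor's leading term divides it; move -441/32q to the remainder.
  leading term r³: no divisor's leading term divides it; move 1/16r³ to the remainder.
  leading term r²: no divisor's leading term divides it; move -9/16r² to the remainder.
  leading term r: no divisor's leading term divides it; move -39/64r to the remainder.
  leading term 1: no divisor's leading term divides it; move 571/32 to the remainder.
  remainder -½q³ - 21/4q² - 441/32q + 1/16r³ - 9/16r² - 39/64r + 571/32 ≠ 0; add m_4 = -½q³ - 21/4q² - 441/32q + 1/16r³ - 9/16r² - 39/64r + 571/32 to the basis.

S(g_2,m_4): lcm = q³r. S = -q²r² - ½q²r + ¼qr³ - 5qr² - 41/16qr + ⅛r⁴ - 9/8r³ - 39/32r² + 571/16r + 18.
  leading term q²r²: subtract (-½qr)·n from -q²r² - ½q²r + ¼qr³ - 5qr² - 41/16qr + ⅛r⁴ - 9/8r³ - 39/32r² + 571/16r + 18 → -¼qr³ - ¼qr² - 1/16qr + ⅛r⁴ - 9/8r³ - 39/32r² + 571/16r + 18
  leading term qr³: subtract (-⅛r²)·n from -¼qr³ - ¼qr² - 1/16qr + ⅛r⁴ - 9/8r³ - 39/32r² + 571/16r + 18 → -⅛qr² - 1/16qr + 1/16r³ - 19/32r² + 571/16r + 18
  leading term qr²: subtract (-1/16r)·n from -⅛qr² - 1/16qr + 1/16r³ - 19/32r² + 571/16r + 18 → 36r + 18
  leading term r: no divisor's leading term divides it; move 36r to the remainder.
  leading term 1: no divisor's leading term divides it; move 18 to the remainder.
  remainder 36r + 18 ≠ 0; add m_5 = 36r + 18 to the basis.

The other S-polynomials (S(g_1,g_2), S(g_1,n), S(g_1,m_4), S(n,m_4), S(g_1,m_5), S(g_2,m_5), S(n,m_5), S(m_4,m_5)) all reduce to 0 modulo the current basis, so we have a Gröbner basis.
Inter-reduce: drop elements whose leading term is divisible by another's, tail-reduce, and make monic.
Reduced Gröbner basis: {p - ⅓q - 7/4, q³ + 21/2q² + 441/16q - 36, r + ½}.
The reduced Gröbner basis of I + (h) is {p - ⅓q - 7/4, q³ + 21/2q² + 441/16q - 36, r + ½} ≠ {1}, a proper ideal, so the enlarged system stays consistent: h is independent of I, with normal form 2qr + q - r² + 19/2r + 5.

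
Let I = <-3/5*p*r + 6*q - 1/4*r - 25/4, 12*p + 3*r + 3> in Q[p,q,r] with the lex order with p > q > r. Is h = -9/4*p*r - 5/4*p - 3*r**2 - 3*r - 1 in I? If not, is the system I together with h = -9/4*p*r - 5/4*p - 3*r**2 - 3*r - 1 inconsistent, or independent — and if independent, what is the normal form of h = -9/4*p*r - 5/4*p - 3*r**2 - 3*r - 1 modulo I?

First compute the reduced Gröbner basis of I by Buchberger's algorithm.
f_1 = -3/5*p*r + 6*q - 1/4*r - 25/4, LT = p*r.
f_2 = 12*p + 3*r + 3, LT = p.

S(f_1,f_2): lcm = p*r. S = -10*q - 1/4*r**2 + 1/6*r + 125/12.
  leading term q: no divisor's leading term divides it; move -10*q to the remainder.
  leading term r**2: no divisor's leading term divides it; move -1/4*r**2 to the remainder.
  leading term r: no divisor's leading term divides it; move 1/6*r to the remainder.
  leading term 1: no divisor's leading term divides it; move 125/12 to the remainder.
  remainder -10*q - 1/4*r**2 + 1/6*r + 125/12 ≠ 0; add k_3 = -10*q - 1/4*r**2 + 1/6*r + 125/12 to the basis.

The other S-polynomials (S(f_1,k_3), S(f_2,k_3)) all reduce to 0 modulo the current basis, so we have a Gröbner basis.
Inter-reduce: drop elements whose leading term is divisible by another's, tail-reduce, and make monic.
Reduced Gröbner basis: {p + 1/4*r + 1/4, q + 1/40*r**2 - 1/60*r - 25/24}.
Label its elements g_1 = p + 1/4*r + 1/4, g_2 = q + 1/40*r**2 - 1/60*r - 25/24.

Reduce h = -9/4*p*r - 5/4*p - 3*r**2 - 3*r - 1 modulo G:
  leading term p*r: subtract (-9/4*r)·g_1 from -9/4*p*r - 5/4*p - 3*r**2 - 3*r - 1 → -5/4*p - 39/16*r**2 - 39/16*r - 1
  leading term p: subtract (-5/4)·g_1 from -5/4*p - 39/16*r**2 - 39/16*r - 1 → -39/16*r**2 - 17/8*r - 11/16
  leading term r**2: no divisor's leading term divides it; move -39/16*r**2 to the remainder.
  leading term r: no divisor's leading term divides it; move -17/8*r to the remainder.
  leading term 1: no divisor's leading term divides it; move -11/16 to the remainder.
  normal form = -39/16*r**2 - 17/8*r - 11/16.
The normal form is nonzero, so h ∉ I. Since h minus its normal form lies in I, I + (h) = I + (n) where n = -39/16*r**2 - 17/8*r - 11/16; decide whether this ideal is the whole ring.
Run Buchberger on G together with n (pairs among the g_i already reduce to 0 since G is a Gröbner basis):
g_1 = p + 1/4*r + 1/4, LT = p.
g_2 = q + 1/40*r**2 - 1/60*r - 25/24, LT = q.
n = -39/16*r**2 - 17/8*r - 11/16, LT = r**2.

The S-polynomials (S(g_1,g_2), S(g_1,n), S(g_2,n)) all reduce to 0 modulo the current basis, so we have a Gröbner basis.
Inter-reduce: drop elements whose leading term is divisible by another's, tail-reduce, and make monic.
Reduced Gröbner basis: {p + 1/4*r + 1/4, q - 1/26*r - 409/390, r**2 + 34/39*r + 11/39}.
The reduced Gröbner basis of I + (h) is {p + 1/4*r + 1/4, q - 1/26*r - 409/390, r**2 + 34/39*r + 11/39} ≠ {1}, a proper ideal, so the enlarged system stays consistent: h is independent of I, with normal form -39/16*r**2 - 17/8*r - 11/16.

-9/4*p*r - 5/4*p - 3*r**2 - 3*r - 1 is independent of I; its normal form modulo I is -39/16*r**2 - 17/8*r - 11/16.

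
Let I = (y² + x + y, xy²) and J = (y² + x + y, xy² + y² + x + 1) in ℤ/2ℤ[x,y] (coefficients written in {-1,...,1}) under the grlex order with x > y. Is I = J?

No, the ideals differ.

Equality of ideals is decidable: compute both reduced Gröbner bases (unique for the ordering) and check whether they agree.
Buchberger on the first generating set:
f_1 = y² + x + y, LT = y².
f_2 = xy², LT = xy².

S(f_1,f_2): lcm = xy². S = x² + xy.
  leading term x²: no divisor's leading term divides it; move x² to the remainder.
  leading term xy: no divisor's leading term divides it; move xy to the remainder.
  remainder x² + xy ≠ 0; add g_3 = x² + xy to the basis.

The other S-polynomials (S(f_1,g_3), S(f_2,g_3)) all reduce to 0 modulo the current basis, so we have a Gröbner basis.
Inter-reduce: drop elements whose leading term is divisible by another's, tail-reduce, and make monic.
Reduced Gröbner basis: {x² + xy, y² + x + y}.

Buchberger on the second generating set:
h_1 = y² + x + y, LT = y².
h_2 = xy² + y² + x + 1, LT = xy².

S(h_1,h_2): lcm = xy². S = x² + xy + y² + x + 1.
  leading term x²: no divisor's leading term divides it; move x² to the remainder.
  leading term xy: no divisor's leading term divides it; move xy to the remainder.
  leading term y²: subtract (1)·h_1 from y² + x + 1 → y + 1
  leading term y: no divisor's leading term divides it; move y to the remainder.
  leading term 1: no divisor's leading term divides it; move 1 to the remainder.
  remainder x² + xy + y + 1 ≠ 0; add k_3 = x² + xy + y + 1 to the basis.

The other S-polynomials (S(h_1,k_3), S(h_2,k_3)) all reduce to 0 modulo the current basis, so we have a Gröbner basis.
Inter-reduce: drop elements whose leading term is divisible by another's, tail-reduce, and make monic.
Reduced Gröbner basis: {x² + xy + y + 1, y² + x + y}.

These differ, so the ideals are not equal.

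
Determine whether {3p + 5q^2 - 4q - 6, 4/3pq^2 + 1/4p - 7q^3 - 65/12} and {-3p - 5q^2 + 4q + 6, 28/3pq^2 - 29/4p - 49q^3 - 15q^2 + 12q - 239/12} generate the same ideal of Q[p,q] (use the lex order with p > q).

Yes, the ideals are equal.

Since reduced Gröbner bases are canonical representatives of ideals under a given ordering, it suffices to compute and compare them.
Buchberger on the first generating set:
f_1 = 3p + 5q^2 - 4q - 6, LT = p.
f_2 = 4/3pq^2 + 1/4p - 7q^3 - 65/12, LT = pq^2.

S(f_1,f_2): lcm = pq^2. S = -3/16p + 5/3q^4 + 47/12q^3 - 2q^2 + 65/16.
  leading term p: subtract (-1/16)·f_1 from -3/16p + 5/3q^4 + 47/12q^3 - 2q^2 + 65/16 → 5/3q^4 + 47/12q^3 - 27/16q^2 - 1/4q + 59/16
  leading term q^4: no divisor's leading term divides it; move 5/3q^4 to the remainder.
  leading term q^3: no divisor's leading term divides it; move 47/12q^3 to the remainder.
  leading term q^2: no divisor's leading term divides it; move -27/16q^2 to the remainder.
  leading term q: no divisor's leading term divides it; move -1/4q to the remainder.
  leading term 1: no divisor's leading term divides it; move 59/16 to the remainder.
  remainder 5/3q^4 + 47/12q^3 - 27/16q^2 - 1/4q + 59/16 ≠ 0; add g_3 = 5/3q^4 + 47/12q^3 - 27/16q^2 - 1/4q + 59/16 to the basis.

S(f_1,g_3): leading monomials are coprime, so the S-polynomial reduces to 0 (Buchberger's first criterion).
S(f_2,g_3): lcm = pq^4. S = -47/20pq^3 + 6/5pq^2 + 3/20pq - 177/80p - 21/4q^5 - 65/16q^2.
  leading term pq^3: subtract (-47/60q^3)·f_1 from -47/20pq^3 + 6/5pq^2 + 3/20pq - 177/80p - 21/4q^5 - 65/16q^2 → 6/5pq^2 + 3/20pq - 177/80p - 4/3q^5 - 47/15q^4 - 47/10q^3 - 65/16q^2
  leading term pq^2: subtract (2/5q^2)·f_1 from 6/5pq^2 + 3/20pq - 177/80p - 4/3q^5 - 47/15q^4 - 47/10q^3 - 65/16q^2 → 3/20pq - 177/80p - 4/3q^5 - 77/15q^4 - 31/10q^3 - 133/80q^2
  leading term pq: subtract (1/20q)·f_1 from 3/20pq - 177/80p - 4/3q^5 - 77/15q^4 - 31/10q^3 - 133/80q^2 → -177/80p - 4/3q^5 - 77/15q^4 - 67/20q^3 - 117/80q^2 + 3/10q
  leading term p: subtract (-59/80)·f_1 from -177/80p - 4/3q^5 - 77/15q^4 - 67/20q^3 - 117/80q^2 + 3/10q → -4/3q^5 - 77/15q^4 - 67/20q^3 + 89/40q^2 - 53/20q - 177/40
  leading term q^5: subtract (-4/5q)·g_3 from -4/3q^5 - 77/15q^4 - 67/20q^3 + 89/40q^2 - 53/20q - 177/40 → -2q^4 - 47/10q^3 + 81/40q^2 + 3/10q - 177/40
  leading term q^4: subtract (-6/5)·g_3 from -2q^4 - 47/10q^3 + 81/40q^2 + 3/10q - 177/40 → 0
  remainder 0.

Every S-polynomial of the final basis reduces to 0, so we have a Gröbner basis.
Inter-reduce: drop elements whose leading term is divisible by another's, tail-reduce, and make monic.
Reduced Gröbner basis: {p + 5/3q^2 - 4/3q - 2, q^4 + 47/20q^3 - 81/80q^2 - 3/20q + 177/80}.

Buchberger on the second generating set:
h_1 = -3p - 5q^2 + 4q + 6, LT = p.
h_2 = 28/3pq^2 - 29/4p - 49q^3 - 15q^2 + 12q - 239/12, LT = pq^2.

S(h_1,h_2): lcm = pq^2. S = 87/112p + 5/3q^4 + 47/12q^3 - 11/28q^2 - 9/7q + 239/112.
  leading term p: subtract (-29/112)·h_1 from 87/112p + 5/3q^4 + 47/12q^3 - 11/28q^2 - 9/7q + 239/112 → 5/3q^4 + 47/12q^3 - 27/16q^2 - 1/4q + 59/16
  leading term q^4: no divisor's leading term divides it; move 5/3q^4 to the remainder.
  leading term q^3: no divisor's leading term divides it; move 47/12q^3 to the remainder.
  leading term q^2: no divisor's leading term divides it; move -27/16q^2 to the remainder.
  leading term q: no divisor's leading term divides it; move -1/4q to the remainder.
  leading term 1: no divisor's leading term divides it; move 59/16 to the remainder.
  remainder 5/3q^4 + 47/12q^3 - 27/16q^2 - 1/4q + 59/16 ≠ 0; add k_3 = 5/3q^4 + 47/12q^3 - 27/16q^2 - 1/4q + 59/16 to the basis.

S(h_1,k_3): leading monomials are coprime, so the S-polynomial reduces to 0 (Buchberger's first criterion).
S(h_2,k_3): lcm = pq^4. S = -47/20pq^3 + 33/140pq^2 + 3/20pq - 177/80p - 21/4q^5 - 45/28q^4 + 9/7q^3 - 239/112q^2.
  leading term pq^3: subtract (47/60q^3)·h_1 from -47/20pq^3 + 33/140pq^2 + 3/20pq - 177/80p - 21/4q^5 - 45/28q^4 + 9/7q^3 - 239/112q^2 → 33/140pq^2 + 3/20pq - 177/80p - 4/3q^5 - 1991/420q^4 - 239/70q^3 - 239/112q^2
  leading term pq^2: subtract (-11/140q^2)·h_1 from 33/140pq^2 + 3/20pq - 177/80p - 4/3q^5 - 1991/420q^4 - 239/70q^3 - 239/112q^2 → 3/20pq - 177/80p - 4/3q^5 - 77/15q^4 - 31/10q^3 - 133/80q^2
  leading term pq: subtract (-1/20q)·h_1 from 3/20pq - 177/80p - 4/3q^5 - 77/15q^4 - 31/10q^3 - 133/80q^2 → -177/80p - 4/3q^5 - 77/15q^4 - 67/20q^3 - 117/80q^2 + 3/10q
  leading term p: subtract (59/80)·h_1 from -177/80p - 4/3q^5 - 77/15q^4 - 67/20q^3 - 117/80q^2 + 3/10q → -4/3q^5 - 77/15q^4 - 67/20q^3 + 89/40q^2 - 53/20q - 177/40
  leading term q^5: subtract (-4/5q)·k_3 from -4/3q^5 - 77/15q^4 - 67/20q^3 + 89/40q^2 - 53/20q - 177/40 → -2q^4 - 47/10q^3 + 81/40q^2 + 3/10q - 177/40
  leading term q^4: subtract (-6/5)·k_3 from -2q^4 - 47/10q^3 + 81/40q^2 + 3/10q - 177/40 → 0
  remainder 0.

Every S-polynomial of the final basis reduces to 0, so we have a Gröbner basis.
Inter-reduce: drop elements whose leading term is divisible by another's, tail-reduce, and make monic.
Reduced Gröbner basis: {p + 5/3q^2 - 4/3q - 2, q^4 + 47/20q^3 - 81/80q^2 - 3/20q + 177/80}.

The two bases agree; hence the ideals are identical.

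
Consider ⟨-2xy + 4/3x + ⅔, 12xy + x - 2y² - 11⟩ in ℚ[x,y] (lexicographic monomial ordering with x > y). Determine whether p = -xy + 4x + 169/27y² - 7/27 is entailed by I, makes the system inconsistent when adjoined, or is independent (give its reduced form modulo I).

First compute the reduced Gröbner basis of I by Buchberger's algorithm.
f_1 = -2xy + 4/3x + ⅔, LT = xy.
f_2 = 12xy + x - 2y² - 11, LT = xy.

S(f_1,f_2): lcm = xy. S = -¾x + ⅙y² + 7/12.
  leading term x: no divisor's leading term divides it; move -¾x to the remainder.
  leading term y²: no divisor's leading term divides it; move ⅙y² to the remainder.
  leading term 1: no divisor's leading term divides it; move 7/12 to the remainder.
  remainder -¾x + ⅙y² + 7/12 ≠ 0; add h_3 = -¾x + ⅙y² + 7/12 to the basis.

S(f_1,h_3): lcm = xy. S = -⅔x + 2/9y³ + 7/9y - ⅓.
  leading term x: subtract (8/9)·h_3 from -⅔x + 2/9y³ + 7/9y - ⅓ → 2/9y³ - 4/27y² + 7/9y - 23/27
  leading term y³: no divisor's leading term divides it; move 2/9y³ to the remainder.
  leading term y²: no divisor's leading term divides it; move -4/27y² to the remainder.
  leading term y: no divisor's leading term divides it; move 7/9y to the remainder.
  leading term 1: no divisor's leading term divides it; move -23/27 to the remainder.
  remainder 2/9y³ - 4/27y² + 7/9y - 23/27 ≠ 0; add h_4 = 2/9y³ - 4/27y² + 7/9y - 23/27 to the basis.

S(f_2,h_3): lcm = xy. S = 1/12x + 2/9y³ - ⅙y² + 7/9y - 11/12.
  leading term x: subtract (-1/9)·h_3 from 1/12x + 2/9y³ - ⅙y² + 7/9y - 11/12 → 2/9y³ - 4/27y² + 7/9y - 23/27
  leading term y³: subtract (1)·h_4 from 2/9y³ - 4/27y² + 7/9y - 23/27 → 0
  remainder 0.

S(f_1,h_4): lcm = xy³. S = -7/2xy + 23/6x - ⅓y².
  leading term xy: subtract (7/4)·f_1 from -7/2xy + 23/6x - ⅓y² → 3/2x - ⅓y² - 7/6
  leading term x: subtract (-2)·h_3 from 3/2x - ⅓y² - 7/6 → 0
  remainder 0.

S(f_2,h_4): lcm = xy³. S = ¾xy² - 7/2xy + 23/6x - ⅙y⁴ - 11/12y².
  leading term xy²: subtract (-⅜y)·f_1 from ¾xy² - 7/2xy + 23/6x - ⅙y⁴ - 11/12y² → -3xy + 23/6x - ⅙y⁴ - 11/12y² + ¼y
  leading term xy: subtract (3/2)·f_1 from -3xy + 23/6x - ⅙y⁴ - 11/12y² + ¼y → 11/6x - ⅙y⁴ - 11/12y² + ¼y - 1
  leading term x: subtract (-22/9)·h_3 from 11/6x - ⅙y⁴ - 11/12y² + ¼y - 1 → -⅙y⁴ - 55/108y² + ¼y + 23/54
  leading term y⁴: subtract (-¾y)·h_4 from -⅙y⁴ - 55/108y² + ¼y + 23/54 → -1/9y³ + 2/27y² - 7/18y + 23/54
  leading term y³: subtract (-½)·h_4 from -1/9y³ + 2/27y² - 7/18y + 23/54 → 0
  remainder 0.

S(h_3,h_4): leading monomials are coprime, so the S-polynomial reduces to 0 (Buchberger's first criterion).
Every S-polynomial of the final basis reduces to 0, so we have a Gröbner basis.
Inter-reduce: drop elements whose leading term is divisible by another's, tail-reduce, and make monic.
Reduced Gröbner basis: {x - 2/9y² - 7/9, y³ - ⅔y² + 7/2y - 23/6}.
Label its elements g_1 = x - 2/9y² - 7/9, g_2 = y³ - ⅔y² + 7/2y - 23/6.

Reduce p = -xy + 4x + 169/27y² - 7/27 modulo G:
  leading term xy: subtract (-y)·g_1 from -xy + 4x + 169/27y² - 7/27 → 4x - 2/9y³ + 169/27y² - 7/9y - 7/27
  leading term x: subtract (4)·g_1 from 4x - 2/9y³ + 169/27y² - 7/9y - 7/27 → -2/9y³ + 193/27y² - 7/9y + 77/27
  leading term y³: subtract (-2/9)·g_2 from -2/9y³ + 193/27y² - 7/9y + 77/27 → 7y² + 2
  leading term y²: no divisor's leading term divides it; move 7y² to the remainder.
  leading term 1: no divisor's leading term divides it; move 2 to the remainder.
  normal form = 7y² + 2.
The normal form is nonzero, so p ∉ I. Since p minus its normal form lies in I, I + (p) = I + (r) where r = 7y² + 2; decide whether this ideal is the whole ring.
Run Buchberger on G together with r (pairs among the g_i already reduce to 0 since G is a Gröbner basis):
g_1 = x - 2/9y² - 7/9, LT = x.
g_2 = y³ - ⅔y² + 7/2y - 23/6, LT = y³.
r = 7y² + 2, LT = y².

S(g_1,g_2): leading monomials are coprime, so the S-polynomial reduces to 0 (Buchberger's first criterion).
S(g_1,r): leading monomials are coprime, so the S-polynomial reduces to 0 (Buchberger's first criterion).
S(g_2,r): lcm = y³. S = -⅔y² + 45/14y - 23/6.
  leading term y²: subtract (-2/21)·r from -⅔y² + 45/14y - 23/6 → 45/14y - 51/14
  leading term y: no divisor's leading term divides it; move 45/14y to the remainder.
  leading term 1: no divisor's leading term divides it; move -51/14 to the remainder.
  remainder 45/14y - 51/14 ≠ 0; add m_4 = 45/14y - 51/14 to the basis.

S(g_1,m_4): leading monomials are coprime, so the S-polynomial reduces to 0 (Buchberger's first criterion).
S(g_2,m_4): lcm = y³. S = 7/15y² + 7/2y - 23/6.
  leading term y²: subtract (1/15)·r from 7/15y² + 7/2y - 23/6 → 7/2y - 119/30
  leading term y: subtract (49/45)·m_4 from 7/2y - 119/30 → 0
  remainder 0.

S(r,m_4): lcm = y². S = 17/15y + 2/7.
  leading term y: subtract (238/675)·m_4 from 17/15y + 2/7 → 2473/1575
  leading term 1: no divisor's leading term divides it; move 2473/1575 to the remainder.
  remainder 2473/1575 ≠ 0; add m_5 = 2473/1575 to the basis.

S(g_1,m_5): leading monomials are coprime, so the S-polynomial reduces to 0 (Buchberger's first criterion).
S(g_2,m_5): leading monomials are coprime, so the S-polynomial reduces to 0 (Buchberger's first criterion).
S(r,m_5): leading monomials are coprime, so the S-polynomial reduces to 0 (Buchberger's first criterion).
S(m_4,m_5): leading monomials are coprime, so the S-polynomial reduces to 0 (Buchberger's first criterion).
Every S-polynomial of the final basis reduces to 0, so we have a Gröbner basis.
Inter-reduce: drop elements whose leading term is divisible by another's, tail-reduce, and make monic.
Reduced Gröbner basis: {1}.
The reduced Gröbner basis of I + (p) is {1}: the ideal is the whole ring, so the enlarged system has no common solution — adjoining p is inconsistent.

The remainder on division by a Gröbner basis is unique — it is the normal form.

Adjoining -xy + 4x + 169/27y² - 7/27 makes the ideal the whole ring: the system is inconsistent.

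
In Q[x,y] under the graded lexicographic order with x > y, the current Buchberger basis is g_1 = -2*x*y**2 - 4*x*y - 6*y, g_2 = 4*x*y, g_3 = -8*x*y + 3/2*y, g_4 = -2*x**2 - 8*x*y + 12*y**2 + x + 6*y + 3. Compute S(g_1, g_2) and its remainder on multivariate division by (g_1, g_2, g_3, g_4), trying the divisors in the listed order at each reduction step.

S(g_1, g_2) = 2*x*y + 3*y; remainder on division = 3*y.

lcm(LM(g_1), LM(g_2)) = x*y**2.
S = (lcm/LT(g_1))·g_1 − (lcm/LT(g_2))·g_2 = 2*x*y + 3*y.
Reduce S modulo (g_1, g_2, g_3, g_4) in that order:
  leading term x*y: subtract (1/2)·g_2 from 2*x*y + 3*y → 3*y
  leading term y: no divisor's leading term divides it; move 3*y to the remainder.
The remainder 3*y is nonzero, so it would be added as the next basis element.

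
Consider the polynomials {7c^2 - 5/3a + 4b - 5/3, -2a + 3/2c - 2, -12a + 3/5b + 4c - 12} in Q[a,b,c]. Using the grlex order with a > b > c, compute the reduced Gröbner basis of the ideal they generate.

G = {c^2 + 55/12c, a - 3/4c + 1, b - 25/3c}

f_1 = 7c^2 - 5/3a + 4b - 5/3, LT = c^2.
f_2 = -2a + 3/2c - 2, LT = a.
f_3 = -12a + 3/5b + 4c - 12, LT = a.

S(f_1,f_2): leading monomials are coprime, so the S-polynomial reduces to 0 (Buchberger's first criterion).
S(f_1,f_3): leading monomials are coprime, so the S-polynomial reduces to 0 (Buchberger's first criterion).
S(f_2,f_3): lcm = a. S = 1/20b - 5/12c.
  leading term b: no divisor's leading term divides it; move 1/20b to the remainder.
  leading term c: no divisor's leading term divides it; move -5/12c to the remainder.
  remainder 1/20b - 5/12c ≠ 0; add g_4 = 1/20b - 5/12c to the basis.

S(f_1,g_4): leading monomials are coprime, so the S-polynomial reduces to 0 (Buchberger's first criterion).
S(f_2,g_4): leading monomials are coprime, so the S-polynomial reduces to 0 (Buchberger's first criterion).
S(f_3,g_4): leading monomials are coprime, so the S-polynomial reduces to 0 (Buchberger's first criterion).
Every S-polynomial of the final basis reduces to 0, so we have a Gröbner basis.
Inter-reduce: drop elements whose leading term is divisible by another's, tail-reduce, and make monic.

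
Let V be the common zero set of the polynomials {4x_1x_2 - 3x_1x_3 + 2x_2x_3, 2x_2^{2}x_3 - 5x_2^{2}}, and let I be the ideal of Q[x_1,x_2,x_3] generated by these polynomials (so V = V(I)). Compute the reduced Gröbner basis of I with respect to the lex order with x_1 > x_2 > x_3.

f_1 = 4x_1x_2 - 3x_1x_3 + 2x_2x_3, LT = x_1x_2.
f_2 = 2x_2^{2}x_3 - 5x_2^{2}, LT = x_2^{2}x_3.

S(f_1,f_2): lcm = x_1x_2^{2}x_3. S = \tfrac{5}{2}x_1x_2^{2} - \tfrac{3}{4}x_1x_2x_3^{2} + \tfrac{1}{2}x_2^{2}x_3^{2}.
  leading term x_1x_2^{2}: subtract (\tfrac{5}{8}x_2)·f_1 from \tfrac{5}{2}x_1x_2^{2} - \tfrac{3}{4}x_1x_2x_3^{2} + \tfrac{1}{2}x_2^{2}x_3^{2} → -\tfrac{3}{4}x_1x_2x_3^{2} + \tfrac{15}{8}x_1x_2x_3 + \tfrac{1}{2}x_2^{2}x_3^{2} - \tfrac{5}{4}x_2^{2}x_3
  leading term x_1x_2x_3^{2}: subtract (-\tfrac{3}{16}x_3^{2})·f_1 from -\tfrac{3}{4}x_1x_2x_3^{2} + \tfrac{15}{8}x_1x_2x_3 + \tfrac{1}{2}x_2^{2}x_3^{2} - \tfrac{5}{4}x_2^{2}x_3 → \tfrac{15}{8}x_1x_2x_3 - \tfrac{9}{16}x_1x_3^{3} + \tfrac{1}{2}x_2^{2}x_3^{2} - \tfrac{5}{4}x_2^{2}x_3 + \tfrac{3}{8}x_2x_3^{3}
  leading term x_1x_2x_3: subtract (\tfrac{15}{32}x_3)·f_1 from \tfrac{15}{8}x_1x_2x_3 - \tfrac{9}{16}x_1x_3^{3} + \tfrac{1}{2}x_2^{2}x_3^{2} - \tfrac{5}{4}x_2^{2}x_3 + \tfrac{3}{8}x_2x_3^{3} → -\tfrac{9}{16}x_1x_3^{3} + \tfrac{45}{32}x_1x_3^{2} + \tfrac{1}{2}x_2^{2}x_3^{2} - \tfrac{5}{4}x_2^{2}x_3 + \tfrac{3}{8}x_2x_3^{3} - \tfrac{15}{16}x_2x_3^{2}
  leading term x_1x_3^{3}: no divisor's leading term divides it; move -\tfrac{9}{16}x_1x_3^{3} to the remainder.
  leading term x_1x_3^{2}: no divisor's leading term divides it; move \tfrac{45}{32}x_1x_3^{2} to the remainder.
  leading term x_2^{2}x_3^{2}: subtract (\tfrac{1}{4}x_3)·f_2 from \tfrac{1}{2}x_2^{2}x_3^{2} - \tfrac{5}{4}x_2^{2}x_3 + \tfrac{3}{8}x_2x_3^{3} - \tfrac{15}{16}x_2x_3^{2} → \tfrac{3}{8}x_2x_3^{3} - \tfrac{15}{16}x_2x_3^{2}
  leading term x_2x_3^{3}: no divisor's leading term divides it; move \tfrac{3}{8}x_2x_3^{3} to the remainder.
  leading term x_2x_3^{2}: no divisor's leading term divides it; move -\tfrac{15}{16}x_2x_3^{2} to the remainder.
  remainder -\tfrac{9}{16}x_1x_3^{3} + \tfrac{45}{32}x_1x_3^{2} + \tfrac{3}{8}x_2x_3^{3} - \tfrac{15}{16}x_2x_3^{2} ≠ 0; add g_3 = -\tfrac{9}{16}x_1x_3^{3} + \tfrac{45}{32}x_1x_3^{2} + \tfrac{3}{8}x_2x_3^{3} - \tfrac{15}{16}x_2x_3^{2} to the basis.

S(f_1,g_3): lcm = x_1x_2x_3^{3}. S = \tfrac{5}{2}x_1x_2x_3^{2} - \tfrac{3}{4}x_1x_3^{4} + \tfrac{2}{3}x_2^{2}x_3^{3} - \tfrac{5}{3}x_2^{2}x_3^{2} + \tfrac{1}{2}x_2x_3^{4}.
  leading term x_1x_2x_3^{2}: subtract (\tfrac{5}{8}x_3^{2})·f_1 from \tfrac{5}{2}x_1x_2x_3^{2} - \tfrac{3}{4}x_1x_3^{4} + \tfrac{2}{3}x_2^{2}x_3^{3} - \tfrac{5}{3}x_2^{2}x_3^{2} + \tfrac{1}{2}x_2x_3^{4} → -\tfrac{3}{4}x_1x_3^{4} + \tfrac{15}{8}x_1x_3^{3} + \tfrac{2}{3}x_2^{2}x_3^{3} - \tfrac{5}{3}x_2^{2}x_3^{2} + \tfrac{1}{2}x_2x_3^{4} - \tfrac{5}{4}x_2x_3^{3}
  leading term x_1x_3^{4}: subtract (\tfrac{4}{3}x_3)·g_3 from -\tfrac{3}{4}x_1x_3^{4} + \tfrac{15}{8}x_1x_3^{3} + \tfrac{2}{3}x_2^{2}x_3^{3} - \tfrac{5}{3}x_2^{2}x_3^{2} + \tfrac{1}{2}x_2x_3^{4} - \tfrac{5}{4}x_2x_3^{3} → \tfrac{2}{3}x_2^{2}x_3^{3} - \tfrac{5}{3}x_2^{2}x_3^{2}
  leading term x_2^{2}x_3^{3}: subtract (\tfrac{1}{3}x_3^{2})·f_2 from \tfrac{2}{3}x_2^{2}x_3^{3} - \tfrac{5}{3}x_2^{2}x_3^{2} → 0
  remainder 0.

S(f_2,g_3): lcm = x_1x_2^{2}x_3^{3}. S = \tfrac{2}{3}x_2^{3}x_3^{3} - \tfrac{5}{3}x_2^{3}x_3^{2}.
  leading term x_2^{3}x_3^{3}: subtract (\tfrac{1}{3}x_2x_3^{2})·f_2 from \tfrac{2}{3}x_2^{3}x_3^{3} - \tfrac{5}{3}x_2^{3}x_3^{2} → 0
  remainder 0.

Every S-polynomial of the final basis reduces to 0, so we have a Gröbner basis.

G = {x_1x_2 - \tfrac{3}{4}x_1x_3 + \tfrac{1}{2}x_2x_3, x_1x_3^{3} - \tfrac{5}{2}x_1x_3^{2} - \tfrac{2}{3}x_2x_3^{3} + \tfrac{5}{3}x_2x_3^{2}, x_2^{2}x_3 - \tfrac{5}{2}x_2^{2}}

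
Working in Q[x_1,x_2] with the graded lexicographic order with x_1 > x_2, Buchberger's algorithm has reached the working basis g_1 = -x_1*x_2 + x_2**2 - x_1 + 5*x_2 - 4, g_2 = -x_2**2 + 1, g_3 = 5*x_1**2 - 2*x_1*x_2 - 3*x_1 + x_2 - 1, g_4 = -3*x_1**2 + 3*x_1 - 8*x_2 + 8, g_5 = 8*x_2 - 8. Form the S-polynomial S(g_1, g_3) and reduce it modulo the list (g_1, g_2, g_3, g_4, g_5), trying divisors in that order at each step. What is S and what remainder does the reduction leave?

lcm(LM(g_1), LM(g_3)) = x_1**2*x_2.
S = (lcm/LT(g_1))·g_1 − (lcm/LT(g_3))·g_3 = -3/5*x_1*x_2**2 + x_1**2 - 22/5*x_1*x_2 - 1/5*x_2**2 + 4*x_1 + 1/5*x_2.
Reduce S modulo (g_1, g_2, g_3, g_4, g_5) in that order:
  leading term x_1*x_2**2: subtract (3/5*x_2)·g_1 from -3/5*x_1*x_2**2 + x_1**2 - 22/5*x_1*x_2 - 1/5*x_2**2 + 4*x_1 + 1/5*x_2 → -3/5*x_2**3 + x_1**2 - 19/5*x_1*x_2 - 16/5*x_2**2 + 4*x_1 + 13/5*x_2
  leading term x_2**3: subtract (3/5*x_2)·g_2 from -3/5*x_2**3 + x_1**2 - 19/5*x_1*x_2 - 16/5*x_2**2 + 4*x_1 + 13/5*x_2 → x_1**2 - 19/5*x_1*x_2 - 16/5*x_2**2 + 4*x_1 + 2*x_2
  leading term x_1**2: subtract (1/5)·g_3 from x_1**2 - 19/5*x_1*x_2 - 16/5*x_2**2 + 4*x_1 + 2*x_2 → -17/5*x_1*x_2 - 16/5*x_2**2 + 23/5*x_1 + 9/5*x_2 + 1/5
  leading term x_1*x_2: subtract (17/5)·g_1 from -17/5*x_1*x_2 - 16/5*x_2**2 + 23/5*x_1 + 9/5*x_2 + 1/5 → -33/5*x_2**2 + 8*x_1 - 76/5*x_2 + 69/5
  leading term x_2**2: subtract (33/5)·g_2 from -33/5*x_2**2 + 8*x_1 - 76/5*x_2 + 69/5 → 8*x_1 - 76/5*x_2 + 36/5
  leading term x_1: no divisor's leading term divides it; move 8*x_1 to the remainder.
  leading term x_2: subtract (-19/10)·g_5 from -76/5*x_2 + 36/5 → -8
  leading term 1: no divisor's leading term divides it; move -8 to the remainder.
The remainder 8*x_1 - 8 is nonzero, so it would be added as the next basis element.

S(g_1, g_3) = -3/5*x_1*x_2**2 + x_1**2 - 22/5*x_1*x_2 - 1/5*x_2**2 + 4*x_1 + 1/5*x_2; remainder on division = 8*x_1 - 8.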